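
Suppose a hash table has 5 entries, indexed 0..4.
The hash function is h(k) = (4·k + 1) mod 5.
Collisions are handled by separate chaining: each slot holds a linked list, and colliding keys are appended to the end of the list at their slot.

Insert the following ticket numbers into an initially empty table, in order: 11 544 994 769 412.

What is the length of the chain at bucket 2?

11 -> bucket 0
544 -> bucket 2
994 -> bucket 2 (collision)
769 -> bucket 2 (collision)
412 -> bucket 4
Final buckets:
0: 11
1: -
2: 544 -> 994 -> 769
3: -
4: 412

3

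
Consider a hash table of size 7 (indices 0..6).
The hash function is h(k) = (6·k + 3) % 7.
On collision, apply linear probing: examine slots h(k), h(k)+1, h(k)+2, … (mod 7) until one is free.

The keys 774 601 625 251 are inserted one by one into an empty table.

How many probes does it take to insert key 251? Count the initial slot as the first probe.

2

774 hashes to 6; slot 6 is free => place at 6.
601 hashes to 4; slot 4 is free => place at 4.
625 hashes to 1; slot 1 is free => place at 1.
251 hashes to 4; 4 taken => place at 5.
Table: [_, 625, _, _, 601, 251, 774]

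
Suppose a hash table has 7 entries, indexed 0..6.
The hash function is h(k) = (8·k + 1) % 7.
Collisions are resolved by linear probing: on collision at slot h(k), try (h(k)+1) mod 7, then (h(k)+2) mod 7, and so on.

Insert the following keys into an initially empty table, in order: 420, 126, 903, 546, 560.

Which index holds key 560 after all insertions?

Insert 420: h=1, slot 1 empty → index 1.
Insert 126: h=1, slot 1 occupied → index 2.
Insert 903: h=1, slots 1,2 occupied → index 3.
Insert 546: h=1, slots 1,2,3 occupied → index 4.
Insert 560: h=1, slots 1,2,3,4 occupied → index 5.
Table: [., 420, 126, 903, 546, 560, .]

5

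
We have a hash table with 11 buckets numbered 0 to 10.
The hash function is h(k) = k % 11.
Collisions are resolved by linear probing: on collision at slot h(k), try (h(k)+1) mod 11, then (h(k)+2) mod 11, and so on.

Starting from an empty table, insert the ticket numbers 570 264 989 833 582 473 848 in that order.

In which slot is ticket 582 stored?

570 hashes to 9; slot 9 is free -> place at 9.
264 hashes to 0; slot 0 is free -> place at 0.
989 hashes to 10; slot 10 is free -> place at 10.
833 hashes to 8; slot 8 is free -> place at 8.
582 hashes to 10; 10,0 taken -> place at 1.
473 hashes to 0; 0,1 taken -> place at 2.
848 hashes to 1; 1,2 taken -> place at 3.
Table: [264, 582, 473, 848, -, -, -, -, 833, 570, 989]

1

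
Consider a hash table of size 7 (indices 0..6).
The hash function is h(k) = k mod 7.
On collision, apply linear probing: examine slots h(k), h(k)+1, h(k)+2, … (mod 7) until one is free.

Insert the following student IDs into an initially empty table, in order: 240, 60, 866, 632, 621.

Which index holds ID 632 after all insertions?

3

Insert 240: h=2, slot 2 empty -> index 2.
Insert 60: h=4, slot 4 empty -> index 4.
Insert 866: h=5, slot 5 empty -> index 5.
Insert 632: h=2, slot 2 occupied -> index 3.
Insert 621: h=5, slot 5 occupied -> index 6.
Table: [., ., 240, 632, 60, 866, 621]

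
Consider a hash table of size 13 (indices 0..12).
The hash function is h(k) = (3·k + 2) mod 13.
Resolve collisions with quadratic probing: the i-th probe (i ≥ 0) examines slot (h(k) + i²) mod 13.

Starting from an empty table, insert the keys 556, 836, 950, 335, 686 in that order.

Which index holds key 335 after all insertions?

Insert 556: h=6, slot 6 empty → index 6.
Insert 836: h=1, slot 1 empty → index 1.
Insert 950: h=5, slot 5 empty → index 5.
Insert 335: h=6, slot 6 occupied → index 7.
Insert 686: h=6, slots 6,7 occupied → index 10.
Table: [—, 836, —, —, —, 950, 556, 335, —, —, 686, —, —]

7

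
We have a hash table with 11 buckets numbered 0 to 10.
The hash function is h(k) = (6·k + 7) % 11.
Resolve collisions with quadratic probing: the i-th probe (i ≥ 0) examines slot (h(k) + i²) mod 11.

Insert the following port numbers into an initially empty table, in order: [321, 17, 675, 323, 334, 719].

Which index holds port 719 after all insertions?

3

321 hashes to 8; slot 8 is free => place at 8.
17 hashes to 10; slot 10 is free => place at 10.
675 hashes to 9; slot 9 is free => place at 9.
323 hashes to 9; 9,10 taken => place at 2.
334 hashes to 9; 9,10,2 taken => place at 7.
719 hashes to 9; 9,10,2,7 taken => place at 3.
Table: [_, _, 323, 719, _, _, _, 334, 321, 675, 17]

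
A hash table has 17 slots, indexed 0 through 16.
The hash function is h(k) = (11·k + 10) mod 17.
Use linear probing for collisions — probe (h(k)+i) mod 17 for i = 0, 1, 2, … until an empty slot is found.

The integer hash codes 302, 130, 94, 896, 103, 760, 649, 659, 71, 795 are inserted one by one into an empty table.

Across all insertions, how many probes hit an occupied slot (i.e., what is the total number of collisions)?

302 hashes to 0; slot 0 is free -> place at 0.
130 hashes to 12; slot 12 is free -> place at 12.
94 hashes to 7; slot 7 is free -> place at 7.
896 hashes to 6; slot 6 is free -> place at 6.
103 hashes to 4; slot 4 is free -> place at 4.
760 hashes to 6; 6,7 taken -> place at 8.
649 hashes to 9; slot 9 is free -> place at 9.
659 hashes to 0; 0 taken -> place at 1.
71 hashes to 9; 9 taken -> place at 10.
795 hashes to 0; 0,1 taken -> place at 2.
Table: [302, 659, 795, ∅, 103, ∅, 896, 94, 760, 649, 71, ∅, 130, ∅, ∅, ∅, ∅]

6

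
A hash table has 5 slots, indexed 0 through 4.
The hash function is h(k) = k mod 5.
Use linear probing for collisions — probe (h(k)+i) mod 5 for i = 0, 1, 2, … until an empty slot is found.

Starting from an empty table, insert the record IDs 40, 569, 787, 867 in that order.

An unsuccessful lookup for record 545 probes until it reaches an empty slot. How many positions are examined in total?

2

Insert 40: h=0, slot 0 empty → index 0.
Insert 569: h=4, slot 4 empty → index 4.
Insert 787: h=2, slot 2 empty → index 2.
Insert 867: h=2, slot 2 occupied → index 3.
Table: [40, _, 787, 867, 569]
Lookup 545: h=0, probe 0,1 → slot 1 empty, not found.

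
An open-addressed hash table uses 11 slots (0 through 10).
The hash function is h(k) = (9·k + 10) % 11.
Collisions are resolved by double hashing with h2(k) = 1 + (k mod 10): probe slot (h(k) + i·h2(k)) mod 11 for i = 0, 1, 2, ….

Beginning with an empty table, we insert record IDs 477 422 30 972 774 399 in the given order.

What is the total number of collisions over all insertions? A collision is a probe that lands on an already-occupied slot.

5

477: h=2 → slot 2
422: h=2, h2=3, probe 2,5 → slot 5
30: h=5, h2=1, probe 5,6 → slot 6
972: h=2, h2=3, probe 2,5,8 → slot 8
774: h=2, h2=5, probe 2,7 → slot 7
399: h=4 → slot 4
Table: [., ., 477, ., 399, 422, 30, 774, 972, ., .]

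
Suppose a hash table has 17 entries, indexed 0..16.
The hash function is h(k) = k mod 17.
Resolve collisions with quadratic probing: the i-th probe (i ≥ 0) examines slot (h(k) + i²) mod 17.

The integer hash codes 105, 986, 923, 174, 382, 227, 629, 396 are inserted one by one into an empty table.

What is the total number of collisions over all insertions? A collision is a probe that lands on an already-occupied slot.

3

105: h=3 => slot 3
986: h=0 => slot 0
923: h=5 => slot 5
174: h=4 => slot 4
382: h=8 => slot 8
227: h=6 => slot 6
629: h=0, probe 0,1 => slot 1
396: h=5, probe 5,6,9 => slot 9
Table: [986, 629, -, 105, 174, 923, 227, -, 382, 396, -, -, -, -, -, -, -]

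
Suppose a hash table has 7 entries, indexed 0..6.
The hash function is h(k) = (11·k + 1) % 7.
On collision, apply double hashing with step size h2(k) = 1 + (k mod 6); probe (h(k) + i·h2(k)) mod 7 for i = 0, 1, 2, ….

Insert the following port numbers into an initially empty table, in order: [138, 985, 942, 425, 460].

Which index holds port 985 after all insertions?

138: h=0 → slot 0
985: h=0, h2=2, probe 0,2 → slot 2
942: h=3 → slot 3
425: h=0, h2=6, probe 0,6 → slot 6
460: h=0, h2=5, probe 0,5 → slot 5
Table: [138, —, 985, 942, —, 460, 425]

2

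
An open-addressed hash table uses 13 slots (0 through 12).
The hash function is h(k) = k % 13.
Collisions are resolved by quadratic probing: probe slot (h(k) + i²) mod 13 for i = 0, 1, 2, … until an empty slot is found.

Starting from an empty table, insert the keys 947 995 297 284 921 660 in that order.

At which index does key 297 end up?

947: h=11 -> slot 11
995: h=7 -> slot 7
297: h=11, probe 11,12 -> slot 12
284: h=11, probe 11,12,2 -> slot 2
921: h=11, probe 11,12,2,7,1 -> slot 1
660: h=10 -> slot 10
Table: [_, 921, 284, _, _, _, _, 995, _, _, 660, 947, 297]

12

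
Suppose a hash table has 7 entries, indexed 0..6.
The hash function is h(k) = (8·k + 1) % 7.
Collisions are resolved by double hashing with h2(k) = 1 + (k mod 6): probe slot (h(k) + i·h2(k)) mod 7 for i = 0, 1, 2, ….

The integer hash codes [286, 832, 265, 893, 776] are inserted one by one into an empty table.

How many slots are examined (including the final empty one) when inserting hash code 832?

2

Insert 286: h=0, slot 0 empty → index 0.
Insert 832: h=0, h2=5, slot 0 occupied → index 5.
Insert 265: h=0, h2=2, slot 0 occupied → index 2.
Insert 893: h=5, h2=6, slot 5 occupied → index 4.
Insert 776: h=0, h2=3, slot 0 occupied → index 3.
Table: [286, _, 265, 776, 893, 832, _]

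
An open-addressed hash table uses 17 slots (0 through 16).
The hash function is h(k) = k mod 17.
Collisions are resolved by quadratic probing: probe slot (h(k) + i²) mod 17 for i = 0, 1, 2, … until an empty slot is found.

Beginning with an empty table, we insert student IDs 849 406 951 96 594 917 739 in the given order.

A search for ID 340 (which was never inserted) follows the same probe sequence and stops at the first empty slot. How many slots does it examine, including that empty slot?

2

Insert 849: h=16, slot 16 empty → index 16.
Insert 406: h=15, slot 15 empty → index 15.
Insert 951: h=16, slot 16 occupied → index 0.
Insert 96: h=11, slot 11 empty → index 11.
Insert 594: h=16, slots 16,0 occupied → index 3.
Insert 917: h=16, slots 16,0,3 occupied → index 8.
Insert 739: h=8, slot 8 occupied → index 9.
Table: [951, -, -, 594, -, -, -, -, 917, 739, -, 96, -, -, -, 406, 849]
Lookup 340: h=0, probe 0,1 → slot 1 empty, not found.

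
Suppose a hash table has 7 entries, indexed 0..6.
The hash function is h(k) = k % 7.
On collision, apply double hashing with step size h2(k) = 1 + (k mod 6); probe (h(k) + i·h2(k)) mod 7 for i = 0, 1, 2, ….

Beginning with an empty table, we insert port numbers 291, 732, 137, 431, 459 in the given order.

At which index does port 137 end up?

3

291: h=4 → slot 4
732: h=4, h2=1, probe 4,5 → slot 5
137: h=4, h2=6, probe 4,3 → slot 3
431: h=4, h2=6, probe 4,3,2 → slot 2
459: h=4, h2=4, probe 4,1 → slot 1
Table: [-, 459, 431, 137, 291, 732, -]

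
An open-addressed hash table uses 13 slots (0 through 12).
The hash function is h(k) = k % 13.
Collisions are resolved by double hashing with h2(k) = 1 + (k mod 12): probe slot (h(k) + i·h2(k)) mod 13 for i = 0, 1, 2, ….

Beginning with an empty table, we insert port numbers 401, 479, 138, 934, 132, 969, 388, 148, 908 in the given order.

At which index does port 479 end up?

Insert 401: h=11, slot 11 empty -> index 11.
Insert 479: h=11, h2=12, slot 11 occupied -> index 10.
Insert 138: h=8, slot 8 empty -> index 8.
Insert 934: h=11, h2=11, slot 11 occupied -> index 9.
Insert 132: h=2, slot 2 empty -> index 2.
Insert 969: h=7, slot 7 empty -> index 7.
Insert 388: h=11, h2=5, slot 11 occupied -> index 3.
Insert 148: h=5, slot 5 empty -> index 5.
Insert 908: h=11, h2=9, slots 11,7,3 occupied -> index 12.
Table: [-, -, 132, 388, -, 148, -, 969, 138, 934, 479, 401, 908]

10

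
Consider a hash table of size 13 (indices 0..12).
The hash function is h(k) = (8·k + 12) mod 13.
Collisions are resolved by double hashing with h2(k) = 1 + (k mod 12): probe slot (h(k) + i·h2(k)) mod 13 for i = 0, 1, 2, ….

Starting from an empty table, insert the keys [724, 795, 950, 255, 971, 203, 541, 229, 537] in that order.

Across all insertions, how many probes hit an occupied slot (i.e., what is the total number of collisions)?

Insert 724: h=6, slot 6 empty => index 6.
Insert 795: h=2, slot 2 empty => index 2.
Insert 950: h=7, slot 7 empty => index 7.
Insert 255: h=11, slot 11 empty => index 11.
Insert 971: h=6, h2=12, slot 6 occupied => index 5.
Insert 203: h=11, h2=12, slot 11 occupied => index 10.
Insert 541: h=11, h2=2, slot 11 occupied => index 0.
Insert 229: h=11, h2=2, slots 11,0,2 occupied => index 4.
Insert 537: h=5, h2=10, slots 5,2 occupied => index 12.
Table: [541, ∅, 795, ∅, 229, 971, 724, 950, ∅, ∅, 203, 255, 537]

8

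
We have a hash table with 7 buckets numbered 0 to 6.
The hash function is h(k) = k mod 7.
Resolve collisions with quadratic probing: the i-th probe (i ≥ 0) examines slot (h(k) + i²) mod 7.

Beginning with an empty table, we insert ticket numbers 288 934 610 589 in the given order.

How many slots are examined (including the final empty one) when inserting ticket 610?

2

288: h=1 -> slot 1
934: h=3 -> slot 3
610: h=1, probe 1,2 -> slot 2
589: h=1, probe 1,2,5 -> slot 5
Table: [_, 288, 610, 934, _, 589, _]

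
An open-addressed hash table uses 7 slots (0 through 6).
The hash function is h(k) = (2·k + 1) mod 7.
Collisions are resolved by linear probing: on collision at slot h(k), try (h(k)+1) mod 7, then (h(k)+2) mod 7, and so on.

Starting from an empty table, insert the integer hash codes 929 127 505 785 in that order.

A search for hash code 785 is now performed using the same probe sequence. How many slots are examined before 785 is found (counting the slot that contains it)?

Insert 929: h=4, slot 4 empty -> index 4.
Insert 127: h=3, slot 3 empty -> index 3.
Insert 505: h=3, slots 3,4 occupied -> index 5.
Insert 785: h=3, slots 3,4,5 occupied -> index 6.
Table: [., ., ., 127, 929, 505, 785]
Lookup 785: h=3, probe 3,4,5,6 → found at 6.

4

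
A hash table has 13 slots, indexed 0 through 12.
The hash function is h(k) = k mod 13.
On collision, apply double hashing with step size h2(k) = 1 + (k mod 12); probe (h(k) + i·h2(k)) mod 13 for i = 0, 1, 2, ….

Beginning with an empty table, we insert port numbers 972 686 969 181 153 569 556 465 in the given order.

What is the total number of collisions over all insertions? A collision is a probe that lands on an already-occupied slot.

972 hashes to 10; slot 10 is free → place at 10.
686 hashes to 10, h2=3; 10 taken → place at 0.
969 hashes to 7; slot 7 is free → place at 7.
181 hashes to 12; slot 12 is free → place at 12.
153 hashes to 10, h2=10; 10,7 taken → place at 4.
569 hashes to 10, h2=6; 10 taken → place at 3.
556 hashes to 10, h2=5; 10 taken → place at 2.
465 hashes to 10, h2=10; 10,7,4 taken → place at 1.
Table: [686, 465, 556, 569, 153, _, _, 969, _, _, 972, _, 181]

8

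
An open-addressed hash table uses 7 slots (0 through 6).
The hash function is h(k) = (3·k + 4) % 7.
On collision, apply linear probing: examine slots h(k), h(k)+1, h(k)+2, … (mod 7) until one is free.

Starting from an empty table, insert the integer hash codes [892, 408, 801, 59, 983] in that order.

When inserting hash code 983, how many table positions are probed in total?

4

892: h=6 -> slot 6
408: h=3 -> slot 3
801: h=6, probe 6,0 -> slot 0
59: h=6, probe 6,0,1 -> slot 1
983: h=6, probe 6,0,1,2 -> slot 2
Table: [801, 59, 983, 408, _, _, 892]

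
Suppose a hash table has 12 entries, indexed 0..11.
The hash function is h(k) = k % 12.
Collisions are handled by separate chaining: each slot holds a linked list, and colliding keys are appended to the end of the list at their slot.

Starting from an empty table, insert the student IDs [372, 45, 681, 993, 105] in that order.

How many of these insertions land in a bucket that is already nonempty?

Insert 372: h=0, bucket 0 empty → new chain.
Insert 45: h=9, bucket 9 empty → new chain.
Insert 681: h=9, bucket 9 nonempty → append to chain.
Insert 993: h=9, bucket 9 nonempty → append to chain.
Insert 105: h=9, bucket 9 nonempty → append to chain.
Final buckets:
0: 372
1: .
2: .
3: .
4: .
5: .
6: .
7: .
8: .
9: 45 -> 681 -> 993 -> 105
10: .
11: .

3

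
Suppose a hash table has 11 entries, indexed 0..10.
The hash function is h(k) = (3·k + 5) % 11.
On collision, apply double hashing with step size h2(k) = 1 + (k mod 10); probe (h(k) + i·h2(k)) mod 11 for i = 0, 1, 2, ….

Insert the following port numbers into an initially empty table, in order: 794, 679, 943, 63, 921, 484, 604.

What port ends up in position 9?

921

794: h=0 => slot 0
679: h=7 => slot 7
943: h=7, h2=4, probe 7,0,4 => slot 4
63: h=7, h2=4, probe 7,0,4,8 => slot 8
921: h=7, h2=2, probe 7,9 => slot 9
484: h=5 => slot 5
604: h=2 => slot 2
Table: [794, -, 604, -, 943, 484, -, 679, 63, 921, -]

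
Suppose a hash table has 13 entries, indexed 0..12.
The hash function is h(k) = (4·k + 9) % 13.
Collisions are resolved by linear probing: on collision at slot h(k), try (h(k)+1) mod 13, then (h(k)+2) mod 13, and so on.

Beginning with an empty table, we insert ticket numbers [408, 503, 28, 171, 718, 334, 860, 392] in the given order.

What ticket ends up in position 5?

408 hashes to 3; slot 3 is free -> place at 3.
503 hashes to 6; slot 6 is free -> place at 6.
28 hashes to 4; slot 4 is free -> place at 4.
171 hashes to 4; 4 taken -> place at 5.
718 hashes to 8; slot 8 is free -> place at 8.
334 hashes to 6; 6 taken -> place at 7.
860 hashes to 4; 4,5,6,7,8 taken -> place at 9.
392 hashes to 4; 4,5,6,7,8,9 taken -> place at 10.
Table: [_, _, _, 408, 28, 171, 503, 334, 718, 860, 392, _, _]

171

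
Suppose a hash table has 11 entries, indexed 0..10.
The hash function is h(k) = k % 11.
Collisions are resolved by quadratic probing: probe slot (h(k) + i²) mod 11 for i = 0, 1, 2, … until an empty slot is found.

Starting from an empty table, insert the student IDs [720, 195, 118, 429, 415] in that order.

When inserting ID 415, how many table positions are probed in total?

3

720 hashes to 5; slot 5 is free -> place at 5.
195 hashes to 8; slot 8 is free -> place at 8.
118 hashes to 8; 8 taken -> place at 9.
429 hashes to 0; slot 0 is free -> place at 0.
415 hashes to 8; 8,9 taken -> place at 1.
Table: [429, 415, -, -, -, 720, -, -, 195, 118, -]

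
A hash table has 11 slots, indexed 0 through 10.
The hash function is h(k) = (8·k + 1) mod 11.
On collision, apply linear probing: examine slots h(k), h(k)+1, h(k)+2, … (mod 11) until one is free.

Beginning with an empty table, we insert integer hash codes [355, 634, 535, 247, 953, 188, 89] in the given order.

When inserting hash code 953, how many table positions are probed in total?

4

Insert 355: h=3, slot 3 empty → index 3.
Insert 634: h=2, slot 2 empty → index 2.
Insert 535: h=2, slots 2,3 occupied → index 4.
Insert 247: h=8, slot 8 empty → index 8.
Insert 953: h=2, slots 2,3,4 occupied → index 5.
Insert 188: h=9, slot 9 empty → index 9.
Insert 89: h=9, slot 9 occupied → index 10.
Table: [., ., 634, 355, 535, 953, ., ., 247, 188, 89]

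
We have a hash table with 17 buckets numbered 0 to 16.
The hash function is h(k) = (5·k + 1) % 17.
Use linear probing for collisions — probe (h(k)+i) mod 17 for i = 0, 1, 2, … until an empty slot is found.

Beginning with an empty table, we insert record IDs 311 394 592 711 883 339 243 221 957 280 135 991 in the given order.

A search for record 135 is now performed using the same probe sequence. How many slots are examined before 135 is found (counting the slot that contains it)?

311 hashes to 9; slot 9 is free → place at 9.
394 hashes to 16; slot 16 is free → place at 16.
592 hashes to 3; slot 3 is free → place at 3.
711 hashes to 3; 3 taken → place at 4.
883 hashes to 13; slot 13 is free → place at 13.
339 hashes to 13; 13 taken → place at 14.
243 hashes to 9; 9 taken → place at 10.
221 hashes to 1; slot 1 is free → place at 1.
957 hashes to 9; 9,10 taken → place at 11.
280 hashes to 7; slot 7 is free → place at 7.
135 hashes to 13; 13,14 taken → place at 15.
991 hashes to 9; 9,10,11 taken → place at 12.
Table: [-, 221, -, 592, 711, -, -, 280, -, 311, 243, 957, 991, 883, 339, 135, 394]
Lookup 135: h=13, probe 13,14,15 → found at 15.

3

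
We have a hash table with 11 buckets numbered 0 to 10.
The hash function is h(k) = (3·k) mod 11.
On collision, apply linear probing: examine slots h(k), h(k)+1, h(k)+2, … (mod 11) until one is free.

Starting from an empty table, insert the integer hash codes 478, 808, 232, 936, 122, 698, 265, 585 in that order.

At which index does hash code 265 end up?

9

478: h=4 -> slot 4
808: h=4, probe 4,5 -> slot 5
232: h=3 -> slot 3
936: h=3, probe 3,4,5,6 -> slot 6
122: h=3, probe 3,4,5,6,7 -> slot 7
698: h=4, probe 4,5,6,7,8 -> slot 8
265: h=3, probe 3,4,5,6,7,8,9 -> slot 9
585: h=6, probe 6,7,8,9,10 -> slot 10
Table: [∅, ∅, ∅, 232, 478, 808, 936, 122, 698, 265, 585]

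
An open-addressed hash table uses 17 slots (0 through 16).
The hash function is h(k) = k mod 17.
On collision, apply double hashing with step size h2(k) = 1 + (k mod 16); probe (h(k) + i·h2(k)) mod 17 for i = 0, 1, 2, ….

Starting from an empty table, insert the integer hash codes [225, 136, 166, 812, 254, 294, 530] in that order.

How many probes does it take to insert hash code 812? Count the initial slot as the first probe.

Insert 225: h=4, slot 4 empty -> index 4.
Insert 136: h=0, slot 0 empty -> index 0.
Insert 166: h=13, slot 13 empty -> index 13.
Insert 812: h=13, h2=13, slot 13 occupied -> index 9.
Insert 254: h=16, slot 16 empty -> index 16.
Insert 294: h=5, slot 5 empty -> index 5.
Insert 530: h=3, slot 3 empty -> index 3.
Table: [136, -, -, 530, 225, 294, -, -, -, 812, -, -, -, 166, -, -, 254]

2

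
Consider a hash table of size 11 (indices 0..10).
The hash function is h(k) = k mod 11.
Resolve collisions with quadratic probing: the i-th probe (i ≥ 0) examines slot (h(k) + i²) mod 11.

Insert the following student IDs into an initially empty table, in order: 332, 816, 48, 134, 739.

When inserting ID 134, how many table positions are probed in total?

332: h=2 -> slot 2
816: h=2, probe 2,3 -> slot 3
48: h=4 -> slot 4
134: h=2, probe 2,3,6 -> slot 6
739: h=2, probe 2,3,6,0 -> slot 0
Table: [739, —, 332, 816, 48, —, 134, —, —, —, —]

3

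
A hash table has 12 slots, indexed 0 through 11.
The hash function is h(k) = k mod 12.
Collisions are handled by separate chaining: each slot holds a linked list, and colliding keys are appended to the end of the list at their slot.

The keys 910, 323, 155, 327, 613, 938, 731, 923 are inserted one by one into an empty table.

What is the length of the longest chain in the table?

910 → bucket 10
323 → bucket 11
155 → bucket 11 (collision)
327 → bucket 3
613 → bucket 1
938 → bucket 2
731 → bucket 11 (collision)
923 → bucket 11 (collision)
Final buckets:
0: —
1: 613
2: 938
3: 327
4: —
5: —
6: —
7: —
8: —
9: —
10: 910
11: 323 -> 155 -> 731 -> 923

4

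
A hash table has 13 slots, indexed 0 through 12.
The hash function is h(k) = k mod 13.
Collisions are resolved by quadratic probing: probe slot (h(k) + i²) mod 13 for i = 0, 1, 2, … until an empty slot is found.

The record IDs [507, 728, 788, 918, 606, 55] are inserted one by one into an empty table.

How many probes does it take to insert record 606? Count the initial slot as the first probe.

3

507 hashes to 0; slot 0 is free => place at 0.
728 hashes to 0; 0 taken => place at 1.
788 hashes to 8; slot 8 is free => place at 8.
918 hashes to 8; 8 taken => place at 9.
606 hashes to 8; 8,9 taken => place at 12.
55 hashes to 3; slot 3 is free => place at 3.
Table: [507, 728, ., 55, ., ., ., ., 788, 918, ., ., 606]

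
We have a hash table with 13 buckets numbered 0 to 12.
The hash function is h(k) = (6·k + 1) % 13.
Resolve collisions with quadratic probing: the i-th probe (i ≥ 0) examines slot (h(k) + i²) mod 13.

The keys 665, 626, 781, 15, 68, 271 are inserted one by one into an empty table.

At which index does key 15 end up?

665 hashes to 0; slot 0 is free => place at 0.
626 hashes to 0; 0 taken => place at 1.
781 hashes to 7; slot 7 is free => place at 7.
15 hashes to 0; 0,1 taken => place at 4.
68 hashes to 6; slot 6 is free => place at 6.
271 hashes to 2; slot 2 is free => place at 2.
Table: [665, 626, 271, -, 15, -, 68, 781, -, -, -, -, -]

4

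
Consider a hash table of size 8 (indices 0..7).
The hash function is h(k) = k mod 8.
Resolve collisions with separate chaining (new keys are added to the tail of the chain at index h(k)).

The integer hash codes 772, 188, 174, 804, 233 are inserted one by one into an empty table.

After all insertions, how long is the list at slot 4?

Insert 772: h=4, bucket 4 empty -> new chain.
Insert 188: h=4, bucket 4 nonempty -> append to chain.
Insert 174: h=6, bucket 6 empty -> new chain.
Insert 804: h=4, bucket 4 nonempty -> append to chain.
Insert 233: h=1, bucket 1 empty -> new chain.
Final buckets:
0: -
1: 233
2: -
3: -
4: 772 -> 188 -> 804
5: -
6: 174
7: -

3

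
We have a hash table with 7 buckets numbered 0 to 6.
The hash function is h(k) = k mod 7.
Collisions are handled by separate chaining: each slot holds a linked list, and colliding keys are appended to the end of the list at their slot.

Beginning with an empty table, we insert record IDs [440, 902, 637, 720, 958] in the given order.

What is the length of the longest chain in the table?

4

Insert 440: h=6, bucket 6 empty -> new chain.
Insert 902: h=6, bucket 6 nonempty -> append to chain.
Insert 637: h=0, bucket 0 empty -> new chain.
Insert 720: h=6, bucket 6 nonempty -> append to chain.
Insert 958: h=6, bucket 6 nonempty -> append to chain.
Final buckets:
0: 637
1: —
2: —
3: —
4: —
5: —
6: 440 -> 902 -> 720 -> 958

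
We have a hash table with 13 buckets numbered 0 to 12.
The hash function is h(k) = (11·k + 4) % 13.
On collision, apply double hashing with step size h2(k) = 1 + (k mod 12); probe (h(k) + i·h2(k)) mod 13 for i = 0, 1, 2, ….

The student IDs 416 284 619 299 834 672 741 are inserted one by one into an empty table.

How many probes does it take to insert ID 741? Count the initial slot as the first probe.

Insert 416: h=4, slot 4 empty => index 4.
Insert 284: h=8, slot 8 empty => index 8.
Insert 619: h=1, slot 1 empty => index 1.
Insert 299: h=4, h2=12, slot 4 occupied => index 3.
Insert 834: h=0, slot 0 empty => index 0.
Insert 672: h=12, slot 12 empty => index 12.
Insert 741: h=4, h2=10, slots 4,1 occupied => index 11.
Table: [834, 619, _, 299, 416, _, _, _, 284, _, _, 741, 672]

3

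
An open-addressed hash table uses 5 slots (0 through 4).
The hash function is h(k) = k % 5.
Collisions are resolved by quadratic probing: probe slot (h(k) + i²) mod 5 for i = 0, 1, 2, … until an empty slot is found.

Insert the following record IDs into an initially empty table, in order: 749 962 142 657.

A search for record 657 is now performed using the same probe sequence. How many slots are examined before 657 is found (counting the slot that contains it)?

3

Insert 749: h=4, slot 4 empty => index 4.
Insert 962: h=2, slot 2 empty => index 2.
Insert 142: h=2, slot 2 occupied => index 3.
Insert 657: h=2, slots 2,3 occupied => index 1.
Table: [., 657, 962, 142, 749]
Lookup 657: h=2, probe 2,3,1 → found at 1.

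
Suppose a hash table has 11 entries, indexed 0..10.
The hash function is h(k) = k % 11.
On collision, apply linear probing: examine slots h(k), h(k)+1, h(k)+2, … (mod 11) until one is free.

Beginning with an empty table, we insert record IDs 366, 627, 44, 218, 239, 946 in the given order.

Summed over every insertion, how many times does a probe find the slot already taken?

366: h=3 -> slot 3
627: h=0 -> slot 0
44: h=0, probe 0,1 -> slot 1
218: h=9 -> slot 9
239: h=8 -> slot 8
946: h=0, probe 0,1,2 -> slot 2
Table: [627, 44, 946, 366, —, —, —, —, 239, 218, —]

3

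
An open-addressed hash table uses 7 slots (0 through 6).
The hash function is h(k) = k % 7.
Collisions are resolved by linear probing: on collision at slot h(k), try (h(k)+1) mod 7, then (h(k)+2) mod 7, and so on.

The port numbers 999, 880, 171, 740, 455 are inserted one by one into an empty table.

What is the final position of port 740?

Insert 999: h=5, slot 5 empty => index 5.
Insert 880: h=5, slot 5 occupied => index 6.
Insert 171: h=3, slot 3 empty => index 3.
Insert 740: h=5, slots 5,6 occupied => index 0.
Insert 455: h=0, slot 0 occupied => index 1.
Table: [740, 455, ∅, 171, ∅, 999, 880]

0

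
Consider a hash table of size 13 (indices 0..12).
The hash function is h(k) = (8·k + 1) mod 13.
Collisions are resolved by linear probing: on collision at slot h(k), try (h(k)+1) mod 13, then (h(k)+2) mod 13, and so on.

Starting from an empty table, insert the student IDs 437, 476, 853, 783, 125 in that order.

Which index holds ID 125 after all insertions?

437: h=0 => slot 0
476: h=0, probe 0,1 => slot 1
853: h=0, probe 0,1,2 => slot 2
783: h=12 => slot 12
125: h=0, probe 0,1,2,3 => slot 3
Table: [437, 476, 853, 125, -, -, -, -, -, -, -, -, 783]

3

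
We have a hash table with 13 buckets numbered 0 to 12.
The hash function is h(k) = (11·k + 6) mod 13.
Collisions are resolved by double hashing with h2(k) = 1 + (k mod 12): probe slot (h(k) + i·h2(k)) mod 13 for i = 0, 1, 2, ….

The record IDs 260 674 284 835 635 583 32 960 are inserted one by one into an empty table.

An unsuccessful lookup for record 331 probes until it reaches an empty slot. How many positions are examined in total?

6

Insert 260: h=6, slot 6 empty → index 6.
Insert 674: h=10, slot 10 empty → index 10.
Insert 284: h=10, h2=9, slots 10,6 occupied → index 2.
Insert 835: h=0, slot 0 empty → index 0.
Insert 635: h=10, h2=12, slot 10 occupied → index 9.
Insert 583: h=10, h2=8, slot 10 occupied → index 5.
Insert 32: h=7, slot 7 empty → index 7.
Insert 960: h=10, h2=1, slot 10 occupied → index 11.
Table: [835, ., 284, ., ., 583, 260, 32, ., 635, 674, 960, .]
Lookup 331: h=7, h2=8, probe 7,2,10,5,0,8 → slot 8 empty, not found.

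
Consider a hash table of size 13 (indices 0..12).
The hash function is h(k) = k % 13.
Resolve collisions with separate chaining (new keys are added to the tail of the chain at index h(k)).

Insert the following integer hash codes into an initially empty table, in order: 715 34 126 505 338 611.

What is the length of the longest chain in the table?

3

Insert 715: h=0, bucket 0 empty → new chain.
Insert 34: h=8, bucket 8 empty → new chain.
Insert 126: h=9, bucket 9 empty → new chain.
Insert 505: h=11, bucket 11 empty → new chain.
Insert 338: h=0, bucket 0 nonempty → append to chain.
Insert 611: h=0, bucket 0 nonempty → append to chain.
Final buckets:
0: 715 -> 338 -> 611
1: _
2: _
3: _
4: _
5: _
6: _
7: _
8: 34
9: 126
10: _
11: 505
12: _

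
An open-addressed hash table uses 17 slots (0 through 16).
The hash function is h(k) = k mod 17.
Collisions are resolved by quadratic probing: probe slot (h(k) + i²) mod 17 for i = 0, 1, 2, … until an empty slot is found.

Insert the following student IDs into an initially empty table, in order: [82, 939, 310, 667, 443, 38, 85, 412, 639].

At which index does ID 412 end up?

3

Insert 82: h=14, slot 14 empty → index 14.
Insert 939: h=4, slot 4 empty → index 4.
Insert 310: h=4, slot 4 occupied → index 5.
Insert 667: h=4, slots 4,5 occupied → index 8.
Insert 443: h=1, slot 1 empty → index 1.
Insert 38: h=4, slots 4,5,8 occupied → index 13.
Insert 85: h=0, slot 0 empty → index 0.
Insert 412: h=4, slots 4,5,8,13 occupied → index 3.
Insert 639: h=10, slot 10 empty → index 10.
Table: [85, 443, _, 412, 939, 310, _, _, 667, _, 639, _, _, 38, 82, _, _]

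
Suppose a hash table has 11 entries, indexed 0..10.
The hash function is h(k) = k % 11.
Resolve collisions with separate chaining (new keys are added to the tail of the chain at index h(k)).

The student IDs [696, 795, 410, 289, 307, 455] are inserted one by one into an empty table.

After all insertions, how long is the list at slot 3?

Insert 696: h=3, bucket 3 empty → new chain.
Insert 795: h=3, bucket 3 nonempty → append to chain.
Insert 410: h=3, bucket 3 nonempty → append to chain.
Insert 289: h=3, bucket 3 nonempty → append to chain.
Insert 307: h=10, bucket 10 empty → new chain.
Insert 455: h=4, bucket 4 empty → new chain.
Final buckets:
0: .
1: .
2: .
3: 696 -> 795 -> 410 -> 289
4: 455
5: .
6: .
7: .
8: .
9: .
10: 307

4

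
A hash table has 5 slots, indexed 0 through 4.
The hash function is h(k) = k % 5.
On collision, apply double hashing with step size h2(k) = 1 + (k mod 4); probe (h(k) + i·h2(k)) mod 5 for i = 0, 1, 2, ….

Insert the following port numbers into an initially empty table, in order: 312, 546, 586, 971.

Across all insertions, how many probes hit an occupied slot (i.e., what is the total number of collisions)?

312: h=2 => slot 2
546: h=1 => slot 1
586: h=1, h2=3, probe 1,4 => slot 4
971: h=1, h2=4, probe 1,0 => slot 0
Table: [971, 546, 312, ∅, 586]

2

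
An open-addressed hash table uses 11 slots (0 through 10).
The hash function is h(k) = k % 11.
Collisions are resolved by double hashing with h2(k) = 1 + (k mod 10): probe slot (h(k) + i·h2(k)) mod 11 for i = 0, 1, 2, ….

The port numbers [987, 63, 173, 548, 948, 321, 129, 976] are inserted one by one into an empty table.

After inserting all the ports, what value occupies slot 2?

948

987: h=8 -> slot 8
63: h=8, h2=4, probe 8,1 -> slot 1
173: h=8, h2=4, probe 8,1,5 -> slot 5
548: h=9 -> slot 9
948: h=2 -> slot 2
321: h=2, h2=2, probe 2,4 -> slot 4
129: h=8, h2=10, probe 8,7 -> slot 7
976: h=8, h2=7, probe 8,4,0 -> slot 0
Table: [976, 63, 948, _, 321, 173, _, 129, 987, 548, _]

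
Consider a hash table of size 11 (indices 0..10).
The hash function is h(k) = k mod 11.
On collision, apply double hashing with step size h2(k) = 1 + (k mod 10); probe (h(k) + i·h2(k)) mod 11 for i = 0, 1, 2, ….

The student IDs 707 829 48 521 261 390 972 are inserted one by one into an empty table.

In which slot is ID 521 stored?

Insert 707: h=3, slot 3 empty => index 3.
Insert 829: h=4, slot 4 empty => index 4.
Insert 48: h=4, h2=9, slot 4 occupied => index 2.
Insert 521: h=4, h2=2, slot 4 occupied => index 6.
Insert 261: h=8, slot 8 empty => index 8.
Insert 390: h=5, slot 5 empty => index 5.
Insert 972: h=4, h2=3, slot 4 occupied => index 7.
Table: [., ., 48, 707, 829, 390, 521, 972, 261, ., .]

6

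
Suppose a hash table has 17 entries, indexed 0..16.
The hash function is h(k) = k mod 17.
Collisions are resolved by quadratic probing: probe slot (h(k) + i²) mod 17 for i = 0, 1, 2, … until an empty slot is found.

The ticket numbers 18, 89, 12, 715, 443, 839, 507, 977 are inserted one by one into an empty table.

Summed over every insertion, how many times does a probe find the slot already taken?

Insert 18: h=1, slot 1 empty => index 1.
Insert 89: h=4, slot 4 empty => index 4.
Insert 12: h=12, slot 12 empty => index 12.
Insert 715: h=1, slot 1 occupied => index 2.
Insert 443: h=1, slots 1,2 occupied => index 5.
Insert 839: h=6, slot 6 empty => index 6.
Insert 507: h=14, slot 14 empty => index 14.
Insert 977: h=8, slot 8 empty => index 8.
Table: [—, 18, 715, —, 89, 443, 839, —, 977, —, —, —, 12, —, 507, —, —]

3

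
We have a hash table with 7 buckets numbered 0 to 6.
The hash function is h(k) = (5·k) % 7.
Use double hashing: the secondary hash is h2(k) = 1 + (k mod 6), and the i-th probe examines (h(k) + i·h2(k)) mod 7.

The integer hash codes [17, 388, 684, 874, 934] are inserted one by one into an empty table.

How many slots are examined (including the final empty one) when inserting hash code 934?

5

Insert 17: h=1, slot 1 empty => index 1.
Insert 388: h=1, h2=5, slot 1 occupied => index 6.
Insert 684: h=4, slot 4 empty => index 4.
Insert 874: h=2, slot 2 empty => index 2.
Insert 934: h=1, h2=5, slots 1,6,4,2 occupied => index 0.
Table: [934, 17, 874, ., 684, ., 388]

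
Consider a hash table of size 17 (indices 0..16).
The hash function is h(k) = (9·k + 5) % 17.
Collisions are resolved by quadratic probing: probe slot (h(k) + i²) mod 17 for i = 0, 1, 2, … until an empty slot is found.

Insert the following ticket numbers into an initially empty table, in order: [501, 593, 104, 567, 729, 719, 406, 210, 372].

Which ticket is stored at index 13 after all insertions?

501: h=9 -> slot 9
593: h=4 -> slot 4
104: h=6 -> slot 6
567: h=8 -> slot 8
729: h=4, probe 4,5 -> slot 5
719: h=16 -> slot 16
406: h=4, probe 4,5,8,13 -> slot 13
210: h=8, probe 8,9,12 -> slot 12
372: h=4, probe 4,5,8,13,3 -> slot 3
Table: [-, -, -, 372, 593, 729, 104, -, 567, 501, -, -, 210, 406, -, -, 719]

406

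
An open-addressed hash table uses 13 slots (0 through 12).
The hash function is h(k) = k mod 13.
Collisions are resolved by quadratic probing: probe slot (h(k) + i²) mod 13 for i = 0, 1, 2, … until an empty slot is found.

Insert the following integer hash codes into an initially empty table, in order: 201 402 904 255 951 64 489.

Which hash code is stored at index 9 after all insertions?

201: h=6 → slot 6
402: h=12 → slot 12
904: h=7 → slot 7
255: h=8 → slot 8
951: h=2 → slot 2
64: h=12, probe 12,0 → slot 0
489: h=8, probe 8,9 → slot 9
Table: [64, _, 951, _, _, _, 201, 904, 255, 489, _, _, 402]

489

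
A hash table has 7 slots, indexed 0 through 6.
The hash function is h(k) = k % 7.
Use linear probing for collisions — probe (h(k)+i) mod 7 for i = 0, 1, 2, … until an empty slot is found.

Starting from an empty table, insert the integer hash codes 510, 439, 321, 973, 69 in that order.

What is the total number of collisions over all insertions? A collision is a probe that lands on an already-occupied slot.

5

510 hashes to 6; slot 6 is free → place at 6.
439 hashes to 5; slot 5 is free → place at 5.
321 hashes to 6; 6 taken → place at 0.
973 hashes to 0; 0 taken → place at 1.
69 hashes to 6; 6,0,1 taken → place at 2.
Table: [321, 973, 69, ., ., 439, 510]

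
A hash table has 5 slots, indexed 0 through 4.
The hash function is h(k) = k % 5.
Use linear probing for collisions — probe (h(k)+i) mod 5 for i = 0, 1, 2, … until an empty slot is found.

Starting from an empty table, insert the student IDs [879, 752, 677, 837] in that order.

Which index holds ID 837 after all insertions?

0

879: h=4 => slot 4
752: h=2 => slot 2
677: h=2, probe 2,3 => slot 3
837: h=2, probe 2,3,4,0 => slot 0
Table: [837, -, 752, 677, 879]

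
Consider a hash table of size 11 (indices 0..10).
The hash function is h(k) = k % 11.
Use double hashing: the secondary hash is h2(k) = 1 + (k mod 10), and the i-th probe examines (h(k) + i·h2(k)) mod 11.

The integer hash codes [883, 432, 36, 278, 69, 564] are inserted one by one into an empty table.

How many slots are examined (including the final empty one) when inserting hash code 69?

2

883 hashes to 3; slot 3 is free → place at 3.
432 hashes to 3, h2=3; 3 taken → place at 6.
36 hashes to 3, h2=7; 3 taken → place at 10.
278 hashes to 3, h2=9; 3 taken → place at 1.
69 hashes to 3, h2=10; 3 taken → place at 2.
564 hashes to 3, h2=5; 3 taken → place at 8.
Table: [-, 278, 69, 883, -, -, 432, -, 564, -, 36]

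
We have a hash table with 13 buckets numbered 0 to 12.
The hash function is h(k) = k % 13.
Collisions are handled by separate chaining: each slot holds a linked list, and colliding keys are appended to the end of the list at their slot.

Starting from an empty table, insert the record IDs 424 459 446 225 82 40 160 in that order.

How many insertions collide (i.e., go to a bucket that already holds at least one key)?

4

Insert 424: h=8, bucket 8 empty -> new chain.
Insert 459: h=4, bucket 4 empty -> new chain.
Insert 446: h=4, bucket 4 nonempty -> append to chain.
Insert 225: h=4, bucket 4 nonempty -> append to chain.
Insert 82: h=4, bucket 4 nonempty -> append to chain.
Insert 40: h=1, bucket 1 empty -> new chain.
Insert 160: h=4, bucket 4 nonempty -> append to chain.
Final buckets:
0: _
1: 40
2: _
3: _
4: 459 -> 446 -> 225 -> 82 -> 160
5: _
6: _
7: _
8: 424
9: _
10: _
11: _
12: _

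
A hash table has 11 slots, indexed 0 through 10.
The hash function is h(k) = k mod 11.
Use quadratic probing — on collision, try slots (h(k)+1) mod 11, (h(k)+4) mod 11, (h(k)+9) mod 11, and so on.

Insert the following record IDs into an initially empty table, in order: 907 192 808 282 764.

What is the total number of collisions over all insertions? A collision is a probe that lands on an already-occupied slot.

6

907: h=5 -> slot 5
192: h=5, probe 5,6 -> slot 6
808: h=5, probe 5,6,9 -> slot 9
282: h=7 -> slot 7
764: h=5, probe 5,6,9,3 -> slot 3
Table: [—, —, —, 764, —, 907, 192, 282, —, 808, —]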